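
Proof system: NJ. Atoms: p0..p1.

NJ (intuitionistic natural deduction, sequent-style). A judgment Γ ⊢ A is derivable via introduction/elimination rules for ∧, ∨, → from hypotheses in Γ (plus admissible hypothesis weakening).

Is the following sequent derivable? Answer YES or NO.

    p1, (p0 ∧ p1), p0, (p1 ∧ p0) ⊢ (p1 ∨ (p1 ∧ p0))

Derivation trace:
[∨I₂] p1, (p0 ∧ p1), p0, (p1 ∧ p0) ⊢ (p1 ∨ (p1 ∧ p0))
  [Wk] p1, (p0 ∧ p1), p0, (p1 ∧ p0) ⊢ (p1 ∧ p0)
    [∧I] p1, (p0 ∧ p1), p0 ⊢ (p1 ∧ p0)
      [Wk] p1, (p0 ∧ p1) ⊢ p1
        [Ax] p1 ⊢ p1
      [Ax] p0 ⊢ p0

Result: YES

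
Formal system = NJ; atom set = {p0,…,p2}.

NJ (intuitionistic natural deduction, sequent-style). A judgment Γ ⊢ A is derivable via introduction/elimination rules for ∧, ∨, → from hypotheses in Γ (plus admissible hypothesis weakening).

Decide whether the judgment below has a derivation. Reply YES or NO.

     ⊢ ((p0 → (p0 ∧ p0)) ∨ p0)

Derivation trace:
[∨I₁]  ⊢ ((p0 → (p0 ∧ p0)) ∨ p0)
  [→I]  ⊢ (p0 → (p0 ∧ p0))
    [∧I] p0 ⊢ (p0 ∧ p0)
      [Ax] p0 ⊢ p0
      [Ax] p0 ⊢ p0

Result: YES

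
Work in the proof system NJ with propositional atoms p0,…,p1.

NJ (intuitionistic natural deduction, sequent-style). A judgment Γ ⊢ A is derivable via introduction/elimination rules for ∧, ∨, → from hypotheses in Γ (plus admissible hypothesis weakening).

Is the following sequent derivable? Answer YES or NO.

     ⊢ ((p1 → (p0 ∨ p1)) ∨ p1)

Derivation trace:
[∨I₁]  ⊢ ((p1 → (p0 ∨ p1)) ∨ p1)
  [→I]  ⊢ (p1 → (p0 ∨ p1))
    [∨I₂] p1 ⊢ (p0 ∨ p1)
      [Ax] p1 ⊢ p1

Result: YES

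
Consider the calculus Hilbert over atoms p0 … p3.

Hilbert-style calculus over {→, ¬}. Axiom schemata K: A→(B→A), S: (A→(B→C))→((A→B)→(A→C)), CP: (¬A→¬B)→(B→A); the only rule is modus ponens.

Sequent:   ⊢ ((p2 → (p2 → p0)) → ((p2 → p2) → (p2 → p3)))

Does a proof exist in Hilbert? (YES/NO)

Search for a countermodel by truth-table:
  v=0000: Γ:[] Δ:[((p2 → (p2 → p0)) → ((p2 → p2) → (p2 → p3)))=T] refutes=False
  v=0001: Γ:[] Δ:[((p2 → (p2 → p0)) → ((p2 → p2) → (p2 → p3)))=T] refutes=False
  v=0010: Γ:[] Δ:[((p2 → (p2 → p0)) → ((p2 → p2) → (p2 → p3)))=T] refutes=False
  v=0011: Γ:[] Δ:[((p2 → (p2 → p0)) → ((p2 → p2) → (p2 → p3)))=T] refutes=False
  v=0100: Γ:[] Δ:[((p2 → (p2 → p0)) → ((p2 → p2) → (p2 → p3)))=T] refutes=False
  v=0101: Γ:[] Δ:[((p2 → (p2 → p0)) → ((p2 → p2) → (p2 → p3)))=T] refutes=False
  v=0110: Γ:[] Δ:[((p2 → (p2 → p0)) → ((p2 → p2) → (p2 → p3)))=T] refutes=False
  v=0111: Γ:[] Δ:[((p2 → (p2 → p0)) → ((p2 → p2) → (p2 → p3)))=T] refutes=False
  v=1000: Γ:[] Δ:[((p2 → (p2 → p0)) → ((p2 → p2) → (p2 → p3)))=T] refutes=False
  v=1001: Γ:[] Δ:[((p2 → (p2 → p0)) → ((p2 → p2) → (p2 → p3)))=T] refutes=False
  v=1010: Γ:[] Δ:[((p2 → (p2 → p0)) → ((p2 → p2) → (p2 → p3)))=F] refutes=True  ← countermodel

Result: NO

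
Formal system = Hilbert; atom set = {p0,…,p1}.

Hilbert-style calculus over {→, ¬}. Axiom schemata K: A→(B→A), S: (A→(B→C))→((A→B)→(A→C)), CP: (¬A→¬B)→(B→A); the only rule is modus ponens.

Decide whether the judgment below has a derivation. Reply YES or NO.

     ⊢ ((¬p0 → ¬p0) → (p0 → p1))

Truth-table refutation:
  v=00: Γ:[] Δ:[((¬p0 → ¬p0) → (p0 → p1))=T] refutes=False
  v=01: Γ:[] Δ:[((¬p0 → ¬p0) → (p0 → p1))=T] refutes=False
  v=10: Γ:[] Δ:[((¬p0 → ¬p0) → (p0 → p1))=F] refutes=True  ← countermodel

Result: NO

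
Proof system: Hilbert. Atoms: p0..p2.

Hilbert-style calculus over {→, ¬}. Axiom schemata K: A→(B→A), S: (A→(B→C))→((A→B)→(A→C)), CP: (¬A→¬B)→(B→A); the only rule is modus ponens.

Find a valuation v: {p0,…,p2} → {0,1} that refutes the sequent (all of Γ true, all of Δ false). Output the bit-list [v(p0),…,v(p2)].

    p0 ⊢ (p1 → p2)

Search for a countermodel by truth-table:
  v=000: Γ:[p0=F] Δ:[(p1 → p2)=T] refutes=False
  v=001: Γ:[p0=F] Δ:[(p1 → p2)=T] refutes=False
  v=010: Γ:[p0=F] Δ:[(p1 → p2)=F] refutes=False
  v=011: Γ:[p0=F] Δ:[(p1 → p2)=T] refutes=False
  v=100: Γ:[p0=T] Δ:[(p1 → p2)=T] refutes=False
  v=101: Γ:[p0=T] Δ:[(p1 → p2)=T] refutes=False
  v=110: Γ:[p0=T] Δ:[(p1 → p2)=F] refutes=True  ← countermodel

Result: [1, 1, 0]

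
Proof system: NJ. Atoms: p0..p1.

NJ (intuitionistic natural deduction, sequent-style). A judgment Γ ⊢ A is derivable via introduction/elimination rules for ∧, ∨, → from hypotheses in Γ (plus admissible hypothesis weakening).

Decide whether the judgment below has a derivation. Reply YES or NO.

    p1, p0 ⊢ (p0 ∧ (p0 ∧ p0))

Derivation (root first):
[∧I] p1, p0 ⊢ (p0 ∧ (p0 ∧ p0))
  [Wk] p0, p0 ⊢ p0
    [Ax] p0 ⊢ p0
  [Wk] p0, p1 ⊢ (p0 ∧ p0)
    [∧I] p0 ⊢ (p0 ∧ p0)
      [Ax] p0 ⊢ p0
      [Wk] p0, p0 ⊢ p0
        [Ax] p0 ⊢ p0

Result: YES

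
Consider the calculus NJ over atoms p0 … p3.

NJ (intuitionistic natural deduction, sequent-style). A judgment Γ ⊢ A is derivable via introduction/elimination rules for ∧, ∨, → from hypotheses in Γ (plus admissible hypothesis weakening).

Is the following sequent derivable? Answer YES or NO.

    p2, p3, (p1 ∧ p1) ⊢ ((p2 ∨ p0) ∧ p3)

Derivation trace:
[∧I] p2, p3, (p1 ∧ p1) ⊢ ((p2 ∨ p0) ∧ p3)
  [∨I₁] p2, (p1 ∧ p1) ⊢ (p2 ∨ p0)
    [Wk] p2, (p1 ∧ p1) ⊢ p2
      [Ax] p2 ⊢ p2
  [Ax] p3 ⊢ p3

Result: YES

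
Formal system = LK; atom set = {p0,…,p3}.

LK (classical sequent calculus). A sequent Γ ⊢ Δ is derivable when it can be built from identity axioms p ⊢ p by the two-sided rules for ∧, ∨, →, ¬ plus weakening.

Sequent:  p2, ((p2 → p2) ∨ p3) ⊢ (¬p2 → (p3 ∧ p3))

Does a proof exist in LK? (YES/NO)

Derivation trace:
[→R] p2, ((p2 → p2) ∨ p3) ⊢ (¬p2 → (p3 ∧ p3))
  [¬L] p2, ((p2 → p2) ∨ p3), ¬p2 ⊢ (p3 ∧ p3)
    [∨L] p2, ((p2 → p2) ∨ p3) ⊢ p2, (p3 ∧ p3)
      [→L] p2, (p2 → p2) ⊢ p2
        [Ax] p2 ⊢ p2
        [Ax] p2 ⊢ p2
      [∧R] p3 ⊢ (p3 ∧ p3)
        [Ax] p3 ⊢ p3
        [Ax] p3 ⊢ p3

Result: YES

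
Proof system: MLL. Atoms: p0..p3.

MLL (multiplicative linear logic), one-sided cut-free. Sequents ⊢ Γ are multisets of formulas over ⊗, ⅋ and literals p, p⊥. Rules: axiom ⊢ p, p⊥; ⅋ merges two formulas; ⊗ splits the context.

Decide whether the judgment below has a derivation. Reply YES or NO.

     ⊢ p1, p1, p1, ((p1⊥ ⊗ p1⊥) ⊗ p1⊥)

Derivation trace:
[⊗]  ⊢ p1, p1, p1, ((p1⊥ ⊗ p1⊥) ⊗ p1⊥)
  [⊗]  ⊢ p1, p1, (p1⊥ ⊗ p1⊥)
    [Ax]  ⊢ p1, p1⊥
    [Ax]  ⊢ p1, p1⊥
  [Ax]  ⊢ p1, p1⊥

Result: YES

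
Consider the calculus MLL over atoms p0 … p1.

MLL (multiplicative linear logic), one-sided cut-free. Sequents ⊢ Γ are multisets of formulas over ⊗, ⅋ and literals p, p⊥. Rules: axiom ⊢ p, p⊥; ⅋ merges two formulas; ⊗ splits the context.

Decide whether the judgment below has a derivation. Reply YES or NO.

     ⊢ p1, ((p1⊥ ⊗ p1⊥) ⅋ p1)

Derivation (root first):
[⅋]  ⊢ p1, ((p1⊥ ⊗ p1⊥) ⅋ p1)
  [⊗]  ⊢ p1, p1, (p1⊥ ⊗ p1⊥)
    [Ax]  ⊢ p1, p1⊥
    [Ax]  ⊢ p1, p1⊥

Result: YES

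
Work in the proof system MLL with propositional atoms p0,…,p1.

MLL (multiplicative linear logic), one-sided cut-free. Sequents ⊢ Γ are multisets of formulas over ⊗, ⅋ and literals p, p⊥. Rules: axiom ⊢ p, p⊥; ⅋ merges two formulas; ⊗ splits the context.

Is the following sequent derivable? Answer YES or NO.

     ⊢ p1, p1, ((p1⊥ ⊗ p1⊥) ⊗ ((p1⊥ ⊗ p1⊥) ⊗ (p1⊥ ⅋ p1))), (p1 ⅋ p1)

Derivation trace:
[⅋]  ⊢ p1, p1, ((p1⊥ ⊗ p1⊥) ⊗ ((p1⊥ ⊗ p1⊥) ⊗ (p1⊥ ⅋ p1))), (p1 ⅋ p1)
  [⊗]  ⊢ p1, p1, p1, p1, ((p1⊥ ⊗ p1⊥) ⊗ ((p1⊥ ⊗ p1⊥) ⊗ (p1⊥ ⅋ p1)))
    [⊗]  ⊢ p1, p1, (p1⊥ ⊗ p1⊥)
      [Ax]  ⊢ p1, p1⊥
      [Ax]  ⊢ p1, p1⊥
    [⊗]  ⊢ p1, p1, ((p1⊥ ⊗ p1⊥) ⊗ (p1⊥ ⅋ p1))
      [⊗]  ⊢ p1, p1, (p1⊥ ⊗ p1⊥)
        [Ax]  ⊢ p1, p1⊥
        [Ax]  ⊢ p1, p1⊥
      [⅋]  ⊢ (p1⊥ ⅋ p1)
        [Ax]  ⊢ p1, p1⊥

Result: YES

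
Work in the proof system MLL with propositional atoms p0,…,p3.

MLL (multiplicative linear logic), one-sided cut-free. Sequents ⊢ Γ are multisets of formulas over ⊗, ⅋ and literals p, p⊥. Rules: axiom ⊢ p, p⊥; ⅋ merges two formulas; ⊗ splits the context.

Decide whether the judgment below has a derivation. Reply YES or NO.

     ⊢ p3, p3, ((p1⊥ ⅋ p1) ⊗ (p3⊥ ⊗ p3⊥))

Proof tree:
[⊗]  ⊢ p3, p3, ((p1⊥ ⅋ p1) ⊗ (p3⊥ ⊗ p3⊥))
  [⅋]  ⊢ (p1⊥ ⅋ p1)
    [Ax]  ⊢ p1, p1⊥
  [⊗]  ⊢ p3, p3, (p3⊥ ⊗ p3⊥)
    [Ax]  ⊢ p3, p3⊥
    [Ax]  ⊢ p3, p3⊥

Result: YES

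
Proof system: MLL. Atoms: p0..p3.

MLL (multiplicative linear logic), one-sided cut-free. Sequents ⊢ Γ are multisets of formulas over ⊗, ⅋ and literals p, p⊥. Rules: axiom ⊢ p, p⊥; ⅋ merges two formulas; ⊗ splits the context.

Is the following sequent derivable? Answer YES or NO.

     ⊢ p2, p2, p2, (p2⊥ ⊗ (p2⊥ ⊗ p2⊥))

Proof tree:
[⊗]  ⊢ p2, p2, p2, (p2⊥ ⊗ (p2⊥ ⊗ p2⊥))
  [Ax]  ⊢ p2, p2⊥
  [⊗]  ⊢ p2, p2, (p2⊥ ⊗ p2⊥)
    [Ax]  ⊢ p2, p2⊥
    [Ax]  ⊢ p2, p2⊥

Result: YES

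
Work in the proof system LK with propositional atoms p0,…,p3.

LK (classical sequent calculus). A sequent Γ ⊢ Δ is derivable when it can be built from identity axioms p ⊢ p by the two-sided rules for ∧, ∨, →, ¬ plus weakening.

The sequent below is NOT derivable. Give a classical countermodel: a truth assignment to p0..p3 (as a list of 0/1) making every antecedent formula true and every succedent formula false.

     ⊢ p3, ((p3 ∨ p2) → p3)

Truth-table refutation:
  v=0000: Γ:[] Δ:[p3=F, ((p3 ∨ p2) → p3)=T] refutes=False
  v=0001: Γ:[] Δ:[p3=T, ((p3 ∨ p2) → p3)=T] refutes=False
  v=0010: Γ:[] Δ:[p3=F, ((p3 ∨ p2) → p3)=F] refutes=True  ← countermodel

Result: [0, 0, 1, 0]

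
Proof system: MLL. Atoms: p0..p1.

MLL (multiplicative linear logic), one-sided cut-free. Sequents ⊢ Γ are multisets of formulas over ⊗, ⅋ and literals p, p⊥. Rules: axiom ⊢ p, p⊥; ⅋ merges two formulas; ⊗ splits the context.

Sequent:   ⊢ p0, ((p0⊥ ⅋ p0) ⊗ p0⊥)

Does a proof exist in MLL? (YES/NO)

Derivation trace:
[⊗]  ⊢ p0, ((p0⊥ ⅋ p0) ⊗ p0⊥)
  [⅋]  ⊢ (p0⊥ ⅋ p0)
    [Ax]  ⊢ p0, p0⊥
  [Ax]  ⊢ p0, p0⊥

Result: YES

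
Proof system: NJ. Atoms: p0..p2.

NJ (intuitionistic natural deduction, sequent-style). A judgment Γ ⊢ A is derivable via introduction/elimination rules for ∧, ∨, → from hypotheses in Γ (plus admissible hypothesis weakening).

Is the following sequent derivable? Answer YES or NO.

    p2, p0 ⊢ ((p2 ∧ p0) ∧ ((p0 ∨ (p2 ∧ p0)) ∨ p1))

Derivation trace:
[∧I] p2, p0 ⊢ ((p2 ∧ p0) ∧ ((p0 ∨ (p2 ∧ p0)) ∨ p1))
  [∧I] p2, p0 ⊢ (p2 ∧ p0)
    [Ax] p2 ⊢ p2
    [Ax] p0 ⊢ p0
  [∨I₁] p2, p0 ⊢ ((p0 ∨ (p2 ∧ p0)) ∨ p1)
    [∨I₂] p2, p0 ⊢ (p0 ∨ (p2 ∧ p0))
      [∧I] p2, p0 ⊢ (p2 ∧ p0)
        [Ax] p2 ⊢ p2
        [Ax] p0 ⊢ p0

Result: YES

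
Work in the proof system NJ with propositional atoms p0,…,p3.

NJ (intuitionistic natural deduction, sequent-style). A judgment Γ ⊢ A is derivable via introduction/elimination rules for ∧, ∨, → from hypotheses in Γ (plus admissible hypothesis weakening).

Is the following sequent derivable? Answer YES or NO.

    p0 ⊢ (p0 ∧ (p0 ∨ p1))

Derivation trace:
[∧I] p0 ⊢ (p0 ∧ (p0 ∨ p1))
  [Ax] p0 ⊢ p0
  [∨I₁] p0 ⊢ (p0 ∨ p1)
    [Ax] p0 ⊢ p0

Result: YES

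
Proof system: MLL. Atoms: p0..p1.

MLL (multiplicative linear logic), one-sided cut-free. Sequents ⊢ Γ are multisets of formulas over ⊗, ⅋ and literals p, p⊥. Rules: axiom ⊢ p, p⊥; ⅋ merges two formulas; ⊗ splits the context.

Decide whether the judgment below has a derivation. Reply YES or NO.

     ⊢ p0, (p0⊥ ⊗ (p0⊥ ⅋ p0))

Proof tree:
[⊗]  ⊢ p0, (p0⊥ ⊗ (p0⊥ ⅋ p0))
  [Ax]  ⊢ p0, p0⊥
  [⅋]  ⊢ (p0⊥ ⅋ p0)
    [Ax]  ⊢ p0, p0⊥

Result: YES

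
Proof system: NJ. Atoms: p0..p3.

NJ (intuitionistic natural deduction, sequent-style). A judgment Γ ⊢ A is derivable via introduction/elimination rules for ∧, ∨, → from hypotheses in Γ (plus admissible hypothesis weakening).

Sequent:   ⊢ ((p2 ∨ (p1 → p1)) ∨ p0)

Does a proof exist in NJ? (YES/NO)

Proof tree:
[∨I₁]  ⊢ ((p2 ∨ (p1 → p1)) ∨ p0)
  [∨I₂]  ⊢ (p2 ∨ (p1 → p1))
    [→I]  ⊢ (p1 → p1)
      [Ax] p1 ⊢ p1

Result: YES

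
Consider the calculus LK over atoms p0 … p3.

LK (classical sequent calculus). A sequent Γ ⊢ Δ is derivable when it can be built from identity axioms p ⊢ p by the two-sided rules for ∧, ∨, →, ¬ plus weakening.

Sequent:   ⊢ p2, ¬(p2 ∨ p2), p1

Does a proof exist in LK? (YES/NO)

Proof tree:
[WR]  ⊢ p2, ¬(p2 ∨ p2), p1
  [¬R]  ⊢ p2, ¬(p2 ∨ p2)
    [∨L] (p2 ∨ p2) ⊢ p2
      [Ax] p2 ⊢ p2
      [Ax] p2 ⊢ p2

Result: YES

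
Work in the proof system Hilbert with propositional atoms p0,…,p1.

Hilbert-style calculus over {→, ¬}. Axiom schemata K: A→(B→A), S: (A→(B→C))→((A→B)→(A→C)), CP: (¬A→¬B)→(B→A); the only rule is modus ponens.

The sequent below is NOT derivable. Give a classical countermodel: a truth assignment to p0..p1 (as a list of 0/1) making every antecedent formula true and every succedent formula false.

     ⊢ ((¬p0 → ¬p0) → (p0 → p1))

Enumerate valuations to refute Γ ⊢ Δ:
  v=00: Γ:[] Δ:[((¬p0 → ¬p0) → (p0 → p1))=T] refutes=False
  v=01: Γ:[] Δ:[((¬p0 → ¬p0) → (p0 → p1))=T] refutes=False
  v=10: Γ:[] Δ:[((¬p0 → ¬p0) → (p0 → p1))=F] refutes=True  ← countermodel

Result: [1, 0]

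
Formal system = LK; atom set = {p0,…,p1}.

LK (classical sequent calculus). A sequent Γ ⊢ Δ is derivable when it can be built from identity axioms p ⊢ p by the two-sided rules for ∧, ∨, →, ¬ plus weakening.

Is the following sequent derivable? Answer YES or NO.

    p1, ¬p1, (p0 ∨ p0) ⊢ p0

Derivation trace:
[∨L] p1, ¬p1, (p0 ∨ p0) ⊢ p0
  [WL] p1, ¬p1, p0 ⊢ 
    [¬L] p1, ¬p1 ⊢ 
      [Ax] p1 ⊢ p1
  [Ax] p0 ⊢ p0

Result: YES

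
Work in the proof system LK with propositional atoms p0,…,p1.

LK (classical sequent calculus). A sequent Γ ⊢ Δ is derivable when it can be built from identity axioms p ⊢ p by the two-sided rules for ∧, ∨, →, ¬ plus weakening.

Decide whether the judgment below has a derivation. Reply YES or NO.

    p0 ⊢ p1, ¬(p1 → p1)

Enumerate valuations to refute Γ ⊢ Δ:
  v=00: Γ:[p0=F] Δ:[p1=F, ¬(p1 → p1)=F] refutes=False
  v=01: Γ:[p0=F] Δ:[p1=T, ¬(p1 → p1)=F] refutes=False
  v=10: Γ:[p0=T] Δ:[p1=F, ¬(p1 → p1)=F] refutes=True  ← countermodel

Result: NO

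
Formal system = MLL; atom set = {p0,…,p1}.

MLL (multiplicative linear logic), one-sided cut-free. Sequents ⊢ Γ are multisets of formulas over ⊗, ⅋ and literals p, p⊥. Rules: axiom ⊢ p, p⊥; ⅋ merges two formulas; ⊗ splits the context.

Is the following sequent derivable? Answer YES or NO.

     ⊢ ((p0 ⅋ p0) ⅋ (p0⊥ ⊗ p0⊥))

Derivation trace:
[⅋]  ⊢ ((p0 ⅋ p0) ⅋ (p0⊥ ⊗ p0⊥))
  [⅋]  ⊢ (p0⊥ ⊗ p0⊥), (p0 ⅋ p0)
    [⊗]  ⊢ p0, p0, (p0⊥ ⊗ p0⊥)
      [Ax]  ⊢ p0, p0⊥
      [Ax]  ⊢ p0, p0⊥

Result: YES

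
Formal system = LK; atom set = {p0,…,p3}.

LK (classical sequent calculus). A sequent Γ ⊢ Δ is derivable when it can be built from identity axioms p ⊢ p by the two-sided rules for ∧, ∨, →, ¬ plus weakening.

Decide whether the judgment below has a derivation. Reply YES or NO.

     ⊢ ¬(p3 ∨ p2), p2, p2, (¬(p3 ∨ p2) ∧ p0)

Enumerate valuations to refute Γ ⊢ Δ:
  v=0000: Γ:[] Δ:[¬(p3 ∨ p2)=T, p2=F, p2=F, (¬(p3 ∨ p2) ∧ p0)=F] refutes=False
  v=0001: Γ:[] Δ:[¬(p3 ∨ p2)=F, p2=F, p2=F, (¬(p3 ∨ p2) ∧ p0)=F] refutes=True  ← countermodel

Result: NO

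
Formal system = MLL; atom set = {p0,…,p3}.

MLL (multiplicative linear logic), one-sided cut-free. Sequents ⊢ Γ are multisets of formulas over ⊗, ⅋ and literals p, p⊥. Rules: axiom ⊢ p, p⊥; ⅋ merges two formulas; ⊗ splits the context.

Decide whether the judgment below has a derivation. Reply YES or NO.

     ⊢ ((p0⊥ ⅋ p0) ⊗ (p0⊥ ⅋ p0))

Derivation (root first):
[⊗]  ⊢ ((p0⊥ ⅋ p0) ⊗ (p0⊥ ⅋ p0))
  [⅋]  ⊢ (p0⊥ ⅋ p0)
    [Ax]  ⊢ p0, p0⊥
  [⅋]  ⊢ (p0⊥ ⅋ p0)
    [Ax]  ⊢ p0, p0⊥

Result: YES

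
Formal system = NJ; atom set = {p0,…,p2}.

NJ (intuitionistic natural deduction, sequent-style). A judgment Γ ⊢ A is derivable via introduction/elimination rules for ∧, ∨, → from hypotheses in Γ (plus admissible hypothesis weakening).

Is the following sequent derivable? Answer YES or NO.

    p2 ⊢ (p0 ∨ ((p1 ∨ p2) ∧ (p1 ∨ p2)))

Derivation (root first):
[∨I₂] p2 ⊢ (p0 ∨ ((p1 ∨ p2) ∧ (p1 ∨ p2)))
  [∧I] p2 ⊢ ((p1 ∨ p2) ∧ (p1 ∨ p2))
    [∨I₂] p2 ⊢ (p1 ∨ p2)
      [Ax] p2 ⊢ p2
    [∨I₂] p2 ⊢ (p1 ∨ p2)
      [Ax] p2 ⊢ p2

Result: YES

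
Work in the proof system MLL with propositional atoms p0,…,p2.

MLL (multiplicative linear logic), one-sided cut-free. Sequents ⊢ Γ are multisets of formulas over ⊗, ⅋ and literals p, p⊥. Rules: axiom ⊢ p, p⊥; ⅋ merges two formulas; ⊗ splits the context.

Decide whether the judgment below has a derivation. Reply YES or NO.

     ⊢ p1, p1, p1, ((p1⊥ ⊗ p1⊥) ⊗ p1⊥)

Derivation trace:
[⊗]  ⊢ p1, p1, p1, ((p1⊥ ⊗ p1⊥) ⊗ p1⊥)
  [⊗]  ⊢ p1, p1, (p1⊥ ⊗ p1⊥)
    [Ax]  ⊢ p1, p1⊥
    [Ax]  ⊢ p1, p1⊥
  [Ax]  ⊢ p1, p1⊥

Result: YES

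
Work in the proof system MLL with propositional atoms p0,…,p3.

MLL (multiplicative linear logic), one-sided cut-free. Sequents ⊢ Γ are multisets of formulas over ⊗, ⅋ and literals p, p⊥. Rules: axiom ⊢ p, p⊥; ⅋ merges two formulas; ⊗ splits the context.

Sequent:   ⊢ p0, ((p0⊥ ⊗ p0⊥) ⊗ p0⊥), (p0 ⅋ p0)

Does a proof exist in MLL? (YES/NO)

Proof tree:
[⅋]  ⊢ p0, ((p0⊥ ⊗ p0⊥) ⊗ p0⊥), (p0 ⅋ p0)
  [⊗]  ⊢ p0, p0, p0, ((p0⊥ ⊗ p0⊥) ⊗ p0⊥)
    [⊗]  ⊢ p0, p0, (p0⊥ ⊗ p0⊥)
      [Ax]  ⊢ p0, p0⊥
      [Ax]  ⊢ p0, p0⊥
    [Ax]  ⊢ p0, p0⊥

Result: YES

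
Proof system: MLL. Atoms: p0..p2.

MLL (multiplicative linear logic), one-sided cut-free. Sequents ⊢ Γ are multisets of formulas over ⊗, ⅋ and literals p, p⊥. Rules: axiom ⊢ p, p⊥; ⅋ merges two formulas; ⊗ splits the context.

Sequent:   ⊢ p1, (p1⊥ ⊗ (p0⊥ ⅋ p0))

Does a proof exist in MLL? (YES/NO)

Derivation (root first):
[⊗]  ⊢ p1, (p1⊥ ⊗ (p0⊥ ⅋ p0))
  [Ax]  ⊢ p1, p1⊥
  [⅋]  ⊢ (p0⊥ ⅋ p0)
    [Ax]  ⊢ p0, p0⊥

Result: YES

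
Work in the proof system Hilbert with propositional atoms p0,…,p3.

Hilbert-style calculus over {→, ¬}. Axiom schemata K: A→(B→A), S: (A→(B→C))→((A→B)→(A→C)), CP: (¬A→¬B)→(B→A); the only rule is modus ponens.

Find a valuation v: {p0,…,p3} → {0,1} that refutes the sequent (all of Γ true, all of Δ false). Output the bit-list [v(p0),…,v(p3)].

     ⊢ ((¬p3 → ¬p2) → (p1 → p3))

Enumerate valuations to refute Γ ⊢ Δ:
  v=0000: Γ:[] Δ:[((¬p3 → ¬p2) → (p1 → p3))=T] refutes=False
  v=0001: Γ:[] Δ:[((¬p3 → ¬p2) → (p1 → p3))=T] refutes=False
  v=0010: Γ:[] Δ:[((¬p3 → ¬p2) → (p1 → p3))=T] refutes=False
  v=0011: Γ:[] Δ:[((¬p3 → ¬p2) → (p1 → p3))=T] refutes=False
  v=0100: Γ:[] Δ:[((¬p3 → ¬p2) → (p1 → p3))=F] refutes=True  ← countermodel

Result: [0, 1, 0, 0]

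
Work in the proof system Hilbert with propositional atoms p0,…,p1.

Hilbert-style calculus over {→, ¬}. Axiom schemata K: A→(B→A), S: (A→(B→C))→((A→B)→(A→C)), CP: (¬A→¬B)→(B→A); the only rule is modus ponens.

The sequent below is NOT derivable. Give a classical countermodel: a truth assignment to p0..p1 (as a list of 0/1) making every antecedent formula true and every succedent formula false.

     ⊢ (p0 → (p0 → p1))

Enumerate valuations to refute Γ ⊢ Δ:
  v=00: Γ:[] Δ:[(p0 → (p0 → p1))=T] refutes=False
  v=01: Γ:[] Δ:[(p0 → (p0 → p1))=T] refutes=False
  v=10: Γ:[] Δ:[(p0 → (p0 → p1))=F] refutes=True  ← countermodel

Result: [1, 0]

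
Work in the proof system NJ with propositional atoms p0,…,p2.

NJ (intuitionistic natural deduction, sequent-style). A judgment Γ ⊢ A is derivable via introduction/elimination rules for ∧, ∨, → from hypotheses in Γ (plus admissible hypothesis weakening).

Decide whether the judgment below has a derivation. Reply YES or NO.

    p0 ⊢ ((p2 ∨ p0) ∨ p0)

Derivation trace:
[∨I₁] p0 ⊢ ((p2 ∨ p0) ∨ p0)
  [∨I₂] p0 ⊢ (p2 ∨ p0)
    [Ax] p0 ⊢ p0

Result: YES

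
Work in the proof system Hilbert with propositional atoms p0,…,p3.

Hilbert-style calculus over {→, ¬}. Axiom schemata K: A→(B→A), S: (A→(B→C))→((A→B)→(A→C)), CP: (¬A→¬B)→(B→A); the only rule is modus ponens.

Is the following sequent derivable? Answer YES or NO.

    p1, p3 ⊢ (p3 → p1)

Derivation (root first):
[MP] p1, p3 ⊢ (p3 → p1)
  [K]  ⊢ (p1 → (p3 → p1))
  [MP] p1, p3 ⊢ p1
    [MP] p1 ⊢ (p3 → p1)
      [K]  ⊢ (p1 → (p3 → p1))
      [Hyp] p1 ⊢ p1
    [Hyp] p3 ⊢ p3

Result: YES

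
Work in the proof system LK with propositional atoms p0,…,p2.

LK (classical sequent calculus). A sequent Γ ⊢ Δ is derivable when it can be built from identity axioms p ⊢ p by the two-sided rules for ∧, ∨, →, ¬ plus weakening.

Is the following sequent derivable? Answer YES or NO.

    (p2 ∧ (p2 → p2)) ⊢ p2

Derivation (root first):
[∧L] (p2 ∧ (p2 → p2)) ⊢ p2
  [→L] p2, (p2 → p2) ⊢ p2
    [Ax] p2 ⊢ p2
    [Ax] p2 ⊢ p2

Result: YES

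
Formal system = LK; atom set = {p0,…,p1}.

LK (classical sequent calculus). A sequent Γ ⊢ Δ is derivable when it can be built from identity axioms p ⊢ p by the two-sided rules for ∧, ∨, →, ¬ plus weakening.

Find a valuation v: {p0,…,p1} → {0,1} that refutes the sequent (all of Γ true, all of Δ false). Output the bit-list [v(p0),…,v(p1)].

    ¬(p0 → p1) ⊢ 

Search for a countermodel by truth-table:
  v=00: Γ:[¬(p0 → p1)=F] Δ:[] refutes=False
  v=01: Γ:[¬(p0 → p1)=F] Δ:[] refutes=False
  v=10: Γ:[¬(p0 → p1)=T] Δ:[] refutes=True  ← countermodel

Result: [1, 0]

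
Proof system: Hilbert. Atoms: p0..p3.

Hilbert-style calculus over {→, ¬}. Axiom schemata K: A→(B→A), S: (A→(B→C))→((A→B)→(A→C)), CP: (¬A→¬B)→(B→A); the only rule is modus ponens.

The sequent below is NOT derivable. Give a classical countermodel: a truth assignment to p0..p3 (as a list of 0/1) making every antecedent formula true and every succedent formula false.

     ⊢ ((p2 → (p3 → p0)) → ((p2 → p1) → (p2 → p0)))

Search for a countermodel by truth-table:
  v=0000: Γ:[] Δ:[((p2 → (p3 → p0)) → ((p2 → p1) → (p2 → p0)))=T] refutes=False
  v=0001: Γ:[] Δ:[((p2 → (p3 → p0)) → ((p2 → p1) → (p2 → p0)))=T] refutes=False
  v=0010: Γ:[] Δ:[((p2 → (p3 → p0)) → ((p2 → p1) → (p2 → p0)))=T] refutes=False
  v=0011: Γ:[] Δ:[((p2 → (p3 → p0)) → ((p2 → p1) → (p2 → p0)))=T] refutes=False
  v=0100: Γ:[] Δ:[((p2 → (p3 → p0)) → ((p2 → p1) → (p2 → p0)))=T] refutes=False
  v=0101: Γ:[] Δ:[((p2 → (p3 → p0)) → ((p2 → p1) → (p2 → p0)))=T] refutes=False
  v=0110: Γ:[] Δ:[((p2 → (p3 → p0)) → ((p2 → p1) → (p2 → p0)))=F] refutes=True  ← countermodel

Result: [0, 1, 1, 0]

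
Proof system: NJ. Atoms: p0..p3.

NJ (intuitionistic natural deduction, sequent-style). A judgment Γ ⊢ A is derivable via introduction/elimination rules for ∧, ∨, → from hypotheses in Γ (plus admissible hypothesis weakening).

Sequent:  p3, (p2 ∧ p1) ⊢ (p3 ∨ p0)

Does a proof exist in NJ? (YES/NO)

Proof tree:
[∨I₁] p3, (p2 ∧ p1) ⊢ (p3 ∨ p0)
  [Wk] p3, (p2 ∧ p1) ⊢ p3
    [Ax] p3 ⊢ p3

Result: YES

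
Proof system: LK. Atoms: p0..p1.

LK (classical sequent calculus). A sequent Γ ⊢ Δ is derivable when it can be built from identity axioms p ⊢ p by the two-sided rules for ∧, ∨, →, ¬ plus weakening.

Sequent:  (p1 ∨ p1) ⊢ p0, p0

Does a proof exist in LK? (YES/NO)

Search for a countermodel by truth-table:
  v=00: Γ:[(p1 ∨ p1)=F] Δ:[p0=F, p0=F] refutes=False
  v=01: Γ:[(p1 ∨ p1)=T] Δ:[p0=F, p0=F] refutes=True  ← countermodel

Result: NO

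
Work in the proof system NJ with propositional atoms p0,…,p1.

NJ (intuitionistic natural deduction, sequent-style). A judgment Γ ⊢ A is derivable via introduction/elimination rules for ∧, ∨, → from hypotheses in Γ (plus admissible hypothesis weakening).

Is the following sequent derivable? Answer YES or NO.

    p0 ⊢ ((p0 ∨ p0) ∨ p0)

Proof tree:
[∨I₁] p0 ⊢ ((p0 ∨ p0) ∨ p0)
  [∨I₂] p0 ⊢ (p0 ∨ p0)
    [Ax] p0 ⊢ p0

Result: YES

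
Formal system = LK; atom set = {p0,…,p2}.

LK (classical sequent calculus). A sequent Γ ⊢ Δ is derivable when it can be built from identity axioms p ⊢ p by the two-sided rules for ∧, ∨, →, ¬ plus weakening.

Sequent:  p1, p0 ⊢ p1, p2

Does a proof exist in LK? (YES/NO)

Proof tree:
[WR] p1, p0 ⊢ p1, p2
  [WL] p1, p0 ⊢ p1
    [Ax] p1 ⊢ p1

Result: YES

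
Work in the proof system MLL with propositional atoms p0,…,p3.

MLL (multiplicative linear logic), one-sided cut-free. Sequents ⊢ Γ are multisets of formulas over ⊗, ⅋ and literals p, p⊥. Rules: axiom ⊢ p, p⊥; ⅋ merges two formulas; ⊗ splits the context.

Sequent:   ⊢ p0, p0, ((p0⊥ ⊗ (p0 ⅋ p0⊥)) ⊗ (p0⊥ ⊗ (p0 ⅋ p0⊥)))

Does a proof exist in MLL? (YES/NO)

Derivation (root first):
[⊗]  ⊢ p0, p0, ((p0⊥ ⊗ (p0 ⅋ p0⊥)) ⊗ (p0⊥ ⊗ (p0 ⅋ p0⊥)))
  [⊗]  ⊢ p0, (p0⊥ ⊗ (p0 ⅋ p0⊥))
    [Ax]  ⊢ p0, p0⊥
    [⅋]  ⊢ (p0 ⅋ p0⊥)
      [Ax]  ⊢ p0, p0⊥
  [⊗]  ⊢ p0, (p0⊥ ⊗ (p0 ⅋ p0⊥))
    [Ax]  ⊢ p0, p0⊥
    [⅋]  ⊢ (p0 ⅋ p0⊥)
      [Ax]  ⊢ p0, p0⊥

Result: YES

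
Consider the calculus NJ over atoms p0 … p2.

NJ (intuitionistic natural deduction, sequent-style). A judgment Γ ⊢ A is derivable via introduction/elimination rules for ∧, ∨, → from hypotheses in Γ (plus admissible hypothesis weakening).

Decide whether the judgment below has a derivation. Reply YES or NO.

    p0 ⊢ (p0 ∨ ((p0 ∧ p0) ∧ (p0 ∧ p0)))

Proof tree:
[∨I₂] p0 ⊢ (p0 ∨ ((p0 ∧ p0) ∧ (p0 ∧ p0)))
  [∧I] p0 ⊢ ((p0 ∧ p0) ∧ (p0 ∧ p0))
    [∧I] p0 ⊢ (p0 ∧ p0)
      [Ax] p0 ⊢ p0
      [Ax] p0 ⊢ p0
    [∧I] p0 ⊢ (p0 ∧ p0)
      [Ax] p0 ⊢ p0
      [Ax] p0 ⊢ p0

Result: YES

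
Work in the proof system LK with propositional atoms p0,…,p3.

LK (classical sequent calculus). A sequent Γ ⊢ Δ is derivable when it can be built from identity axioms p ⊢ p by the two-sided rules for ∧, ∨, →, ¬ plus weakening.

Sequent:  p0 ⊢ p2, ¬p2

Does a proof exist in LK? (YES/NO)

Derivation trace:
[WL] p0 ⊢ p2, ¬p2
  [¬R]  ⊢ p2, ¬p2
    [Ax] p2 ⊢ p2

Result: YES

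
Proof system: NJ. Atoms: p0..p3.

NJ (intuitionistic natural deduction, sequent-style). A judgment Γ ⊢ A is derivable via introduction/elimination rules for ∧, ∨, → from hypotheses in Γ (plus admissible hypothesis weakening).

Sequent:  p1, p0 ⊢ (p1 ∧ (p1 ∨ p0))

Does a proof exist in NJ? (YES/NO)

Derivation trace:
[∧I] p1, p0 ⊢ (p1 ∧ (p1 ∨ p0))
  [Ax] p1 ⊢ p1
  [∨I₂] p0 ⊢ (p1 ∨ p0)
    [Ax] p0 ⊢ p0

Result: YES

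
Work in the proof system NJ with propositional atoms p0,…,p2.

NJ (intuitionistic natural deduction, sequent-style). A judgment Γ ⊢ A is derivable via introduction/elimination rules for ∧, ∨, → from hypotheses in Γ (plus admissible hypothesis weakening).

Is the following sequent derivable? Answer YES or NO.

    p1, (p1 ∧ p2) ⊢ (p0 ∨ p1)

Derivation (root first):
[∨I₂] p1, (p1 ∧ p2) ⊢ (p0 ∨ p1)
  [Wk] p1, (p1 ∧ p2) ⊢ p1
    [Ax] p1 ⊢ p1

Result: YES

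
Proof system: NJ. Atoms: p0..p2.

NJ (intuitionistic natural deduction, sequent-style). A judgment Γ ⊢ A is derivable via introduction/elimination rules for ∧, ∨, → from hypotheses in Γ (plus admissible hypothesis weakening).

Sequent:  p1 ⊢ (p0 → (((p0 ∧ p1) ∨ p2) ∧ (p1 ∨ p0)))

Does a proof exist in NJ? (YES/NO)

Proof tree:
[→I] p1 ⊢ (p0 → (((p0 ∧ p1) ∨ p2) ∧ (p1 ∨ p0)))
  [∧I] p1, p0 ⊢ (((p0 ∧ p1) ∨ p2) ∧ (p1 ∨ p0))
    [∨I₁] p1, p0 ⊢ ((p0 ∧ p1) ∨ p2)
      [∧I] p1, p0 ⊢ (p0 ∧ p1)
        [Ax] p0 ⊢ p0
        [Ax] p1 ⊢ p1
    [∨I₂] p0 ⊢ (p1 ∨ p0)
      [Ax] p0 ⊢ p0

Result: YES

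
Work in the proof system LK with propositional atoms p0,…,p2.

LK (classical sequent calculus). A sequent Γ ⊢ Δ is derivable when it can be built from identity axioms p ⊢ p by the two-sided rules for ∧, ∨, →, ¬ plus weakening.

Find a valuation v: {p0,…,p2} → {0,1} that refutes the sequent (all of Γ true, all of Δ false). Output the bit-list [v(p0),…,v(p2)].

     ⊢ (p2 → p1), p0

Search for a countermodel by truth-table:
  v=000: Γ:[] Δ:[(p2 → p1)=T, p0=F] refutes=False
  v=001: Γ:[] Δ:[(p2 → p1)=F, p0=F] refutes=True  ← countermodel

Result: [0, 0, 1]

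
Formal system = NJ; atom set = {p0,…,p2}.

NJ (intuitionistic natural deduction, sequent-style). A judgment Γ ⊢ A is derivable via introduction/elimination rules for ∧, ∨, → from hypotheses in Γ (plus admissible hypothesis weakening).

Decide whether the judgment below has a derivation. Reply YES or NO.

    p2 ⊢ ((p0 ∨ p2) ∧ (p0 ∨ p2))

Proof tree:
[∧I] p2 ⊢ ((p0 ∨ p2) ∧ (p0 ∨ p2))
  [∨I₂] p2 ⊢ (p0 ∨ p2)
    [Ax] p2 ⊢ p2
  [∨I₂] p2 ⊢ (p0 ∨ p2)
    [Ax] p2 ⊢ p2

Result: YES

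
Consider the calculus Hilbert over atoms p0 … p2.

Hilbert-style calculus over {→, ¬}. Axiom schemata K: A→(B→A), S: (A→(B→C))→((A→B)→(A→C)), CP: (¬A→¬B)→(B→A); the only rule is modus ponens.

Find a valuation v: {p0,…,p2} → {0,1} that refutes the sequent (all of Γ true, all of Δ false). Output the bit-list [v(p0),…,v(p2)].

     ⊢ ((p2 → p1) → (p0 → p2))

Truth-table refutation:
  v=000: Γ:[] Δ:[((p2 → p1) → (p0 → p2))=T] refutes=False
  v=001: Γ:[] Δ:[((p2 → p1) → (p0 → p2))=T] refutes=False
  v=010: Γ:[] Δ:[((p2 → p1) → (p0 → p2))=T] refutes=False
  v=011: Γ:[] Δ:[((p2 → p1) → (p0 → p2))=T] refutes=False
  v=100: Γ:[] Δ:[((p2 → p1) → (p0 → p2))=F] refutes=True  ← countermodel

Result: [1, 0, 0]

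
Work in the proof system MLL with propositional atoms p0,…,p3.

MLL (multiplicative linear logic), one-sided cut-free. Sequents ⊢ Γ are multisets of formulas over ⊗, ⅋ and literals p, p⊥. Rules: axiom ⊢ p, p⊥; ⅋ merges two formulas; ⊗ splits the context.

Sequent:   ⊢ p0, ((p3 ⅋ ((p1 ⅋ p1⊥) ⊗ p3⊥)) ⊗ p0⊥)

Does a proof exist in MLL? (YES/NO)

Derivation trace:
[⊗]  ⊢ p0, ((p3 ⅋ ((p1 ⅋ p1⊥) ⊗ p3⊥)) ⊗ p0⊥)
  [⅋]  ⊢ (p3 ⅋ ((p1 ⅋ p1⊥) ⊗ p3⊥))
    [⊗]  ⊢ p3, ((p1 ⅋ p1⊥) ⊗ p3⊥)
      [⅋]  ⊢ (p1 ⅋ p1⊥)
        [Ax]  ⊢ p1, p1⊥
      [Ax]  ⊢ p3, p3⊥
  [Ax]  ⊢ p0, p0⊥

Result: YES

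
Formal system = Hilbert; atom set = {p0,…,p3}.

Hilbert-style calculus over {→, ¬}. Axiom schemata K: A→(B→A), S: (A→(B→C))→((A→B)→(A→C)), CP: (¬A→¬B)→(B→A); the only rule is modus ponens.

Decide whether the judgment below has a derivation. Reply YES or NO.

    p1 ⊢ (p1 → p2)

Truth-table refutation:
  v=0000: Γ:[p1=F] Δ:[(p1 → p2)=T] refutes=False
  v=0001: Γ:[p1=F] Δ:[(p1 → p2)=T] refutes=False
  v=0010: Γ:[p1=F] Δ:[(p1 → p2)=T] refutes=False
  v=0011: Γ:[p1=F] Δ:[(p1 → p2)=T] refutes=False
  v=0100: Γ:[p1=T] Δ:[(p1 → p2)=F] refutes=True  ← countermodel

Result: NO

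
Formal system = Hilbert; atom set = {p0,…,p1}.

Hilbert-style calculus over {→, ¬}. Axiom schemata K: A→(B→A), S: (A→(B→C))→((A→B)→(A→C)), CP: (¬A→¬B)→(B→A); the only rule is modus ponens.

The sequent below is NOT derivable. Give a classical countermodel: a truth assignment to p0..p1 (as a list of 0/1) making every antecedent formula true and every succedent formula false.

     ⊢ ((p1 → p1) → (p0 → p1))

Search for a countermodel by truth-table:
  v=00: Γ:[] Δ:[((p1 → p1) → (p0 → p1))=T] refutes=False
  v=01: Γ:[] Δ:[((p1 → p1) → (p0 → p1))=T] refutes=False
  v=10: Γ:[] Δ:[((p1 → p1) → (p0 → p1))=F] refutes=True  ← countermodel

Result: [1, 0]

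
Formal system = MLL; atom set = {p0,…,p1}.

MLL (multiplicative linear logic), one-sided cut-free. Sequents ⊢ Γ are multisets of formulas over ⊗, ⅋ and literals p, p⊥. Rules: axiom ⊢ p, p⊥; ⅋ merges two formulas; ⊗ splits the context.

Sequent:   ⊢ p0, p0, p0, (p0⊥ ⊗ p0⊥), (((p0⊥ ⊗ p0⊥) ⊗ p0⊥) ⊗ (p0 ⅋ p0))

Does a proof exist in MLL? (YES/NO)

Derivation (root first):
[⊗]  ⊢ p0, p0, p0, (p0⊥ ⊗ p0⊥), (((p0⊥ ⊗ p0⊥) ⊗ p0⊥) ⊗ (p0 ⅋ p0))
  [⊗]  ⊢ p0, p0, p0, ((p0⊥ ⊗ p0⊥) ⊗ p0⊥)
    [⊗]  ⊢ p0, p0, (p0⊥ ⊗ p0⊥)
      [Ax]  ⊢ p0, p0⊥
      [Ax]  ⊢ p0, p0⊥
    [Ax]  ⊢ p0, p0⊥
  [⅋]  ⊢ (p0⊥ ⊗ p0⊥), (p0 ⅋ p0)
    [⊗]  ⊢ p0, p0, (p0⊥ ⊗ p0⊥)
      [Ax]  ⊢ p0, p0⊥
      [Ax]  ⊢ p0, p0⊥

Result: YES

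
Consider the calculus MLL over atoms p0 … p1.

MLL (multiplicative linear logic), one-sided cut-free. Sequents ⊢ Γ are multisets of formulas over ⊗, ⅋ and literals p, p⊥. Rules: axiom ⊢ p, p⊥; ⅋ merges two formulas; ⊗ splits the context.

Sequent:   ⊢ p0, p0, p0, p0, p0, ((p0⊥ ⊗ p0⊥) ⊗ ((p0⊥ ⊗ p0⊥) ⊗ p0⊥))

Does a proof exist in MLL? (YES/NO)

Derivation trace:
[⊗]  ⊢ p0, p0, p0, p0, p0, ((p0⊥ ⊗ p0⊥) ⊗ ((p0⊥ ⊗ p0⊥) ⊗ p0⊥))
  [⊗]  ⊢ p0, p0, (p0⊥ ⊗ p0⊥)
    [Ax]  ⊢ p0, p0⊥
    [Ax]  ⊢ p0, p0⊥
  [⊗]  ⊢ p0, p0, p0, ((p0⊥ ⊗ p0⊥) ⊗ p0⊥)
    [⊗]  ⊢ p0, p0, (p0⊥ ⊗ p0⊥)
      [Ax]  ⊢ p0, p0⊥
      [Ax]  ⊢ p0, p0⊥
    [Ax]  ⊢ p0, p0⊥

Result: YES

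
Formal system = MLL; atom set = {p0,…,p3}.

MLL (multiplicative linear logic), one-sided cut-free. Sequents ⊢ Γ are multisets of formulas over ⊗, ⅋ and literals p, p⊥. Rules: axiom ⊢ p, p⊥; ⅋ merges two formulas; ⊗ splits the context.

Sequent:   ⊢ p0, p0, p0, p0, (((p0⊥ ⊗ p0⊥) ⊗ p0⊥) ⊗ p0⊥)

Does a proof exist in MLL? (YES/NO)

Derivation (root first):
[⊗]  ⊢ p0, p0, p0, p0, (((p0⊥ ⊗ p0⊥) ⊗ p0⊥) ⊗ p0⊥)
  [⊗]  ⊢ p0, p0, p0, ((p0⊥ ⊗ p0⊥) ⊗ p0⊥)
    [⊗]  ⊢ p0, p0, (p0⊥ ⊗ p0⊥)
      [Ax]  ⊢ p0, p0⊥
      [Ax]  ⊢ p0, p0⊥
    [Ax]  ⊢ p0, p0⊥
  [Ax]  ⊢ p0, p0⊥

Result: YES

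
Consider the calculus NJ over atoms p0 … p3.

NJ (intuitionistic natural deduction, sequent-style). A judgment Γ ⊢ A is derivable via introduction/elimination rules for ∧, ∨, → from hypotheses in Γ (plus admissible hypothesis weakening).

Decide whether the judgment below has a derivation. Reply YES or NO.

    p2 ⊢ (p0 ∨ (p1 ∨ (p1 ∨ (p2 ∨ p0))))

Proof tree:
[∨I₂] p2 ⊢ (p0 ∨ (p1 ∨ (p1 ∨ (p2 ∨ p0))))
  [∨I₂] p2 ⊢ (p1 ∨ (p1 ∨ (p2 ∨ p0)))
    [∨I₂] p2 ⊢ (p1 ∨ (p2 ∨ p0))
      [∨I₁] p2 ⊢ (p2 ∨ p0)
        [Ax] p2 ⊢ p2

Result: YES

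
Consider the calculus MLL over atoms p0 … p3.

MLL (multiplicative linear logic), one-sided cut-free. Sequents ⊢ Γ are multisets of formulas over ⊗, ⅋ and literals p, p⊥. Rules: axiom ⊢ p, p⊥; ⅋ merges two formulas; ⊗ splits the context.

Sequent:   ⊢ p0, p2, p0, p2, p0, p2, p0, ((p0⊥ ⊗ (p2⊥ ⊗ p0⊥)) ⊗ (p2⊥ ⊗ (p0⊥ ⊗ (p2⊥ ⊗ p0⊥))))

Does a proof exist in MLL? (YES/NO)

Derivation (root first):
[⊗]  ⊢ p0, p2, p0, p2, p0, p2, p0, ((p0⊥ ⊗ (p2⊥ ⊗ p0⊥)) ⊗ (p2⊥ ⊗ (p0⊥ ⊗ (p2⊥ ⊗ p0⊥))))
  [⊗]  ⊢ p0, p2, p0, (p0⊥ ⊗ (p2⊥ ⊗ p0⊥))
    [Ax]  ⊢ p0, p0⊥
    [⊗]  ⊢ p2, p0, (p2⊥ ⊗ p0⊥)
      [Ax]  ⊢ p2, p2⊥
      [Ax]  ⊢ p0, p0⊥
  [⊗]  ⊢ p2, p0, p2, p0, (p2⊥ ⊗ (p0⊥ ⊗ (p2⊥ ⊗ p0⊥)))
    [Ax]  ⊢ p2, p2⊥
    [⊗]  ⊢ p0, p2, p0, (p0⊥ ⊗ (p2⊥ ⊗ p0⊥))
      [Ax]  ⊢ p0, p0⊥
      [⊗]  ⊢ p2, p0, (p2⊥ ⊗ p0⊥)
        [Ax]  ⊢ p2, p2⊥
        [Ax]  ⊢ p0, p0⊥

Result: YES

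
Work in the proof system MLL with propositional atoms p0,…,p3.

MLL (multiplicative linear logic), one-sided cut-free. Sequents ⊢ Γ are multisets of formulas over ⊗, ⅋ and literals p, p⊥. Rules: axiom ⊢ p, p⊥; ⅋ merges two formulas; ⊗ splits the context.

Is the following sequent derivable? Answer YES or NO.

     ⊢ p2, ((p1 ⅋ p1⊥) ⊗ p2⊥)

Proof tree:
[⊗]  ⊢ p2, ((p1 ⅋ p1⊥) ⊗ p2⊥)
  [⅋]  ⊢ (p1 ⅋ p1⊥)
    [Ax]  ⊢ p1, p1⊥
  [Ax]  ⊢ p2, p2⊥

Result: YES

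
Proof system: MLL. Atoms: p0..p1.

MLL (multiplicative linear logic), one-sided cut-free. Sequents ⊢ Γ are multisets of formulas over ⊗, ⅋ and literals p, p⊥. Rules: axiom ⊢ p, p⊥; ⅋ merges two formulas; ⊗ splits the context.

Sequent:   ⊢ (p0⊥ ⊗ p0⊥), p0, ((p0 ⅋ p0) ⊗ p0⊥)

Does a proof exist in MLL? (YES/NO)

Derivation (root first):
[⊗]  ⊢ (p0⊥ ⊗ p0⊥), p0, ((p0 ⅋ p0) ⊗ p0⊥)
  [⅋]  ⊢ (p0⊥ ⊗ p0⊥), (p0 ⅋ p0)
    [⊗]  ⊢ p0, p0, (p0⊥ ⊗ p0⊥)
      [Ax]  ⊢ p0, p0⊥
      [Ax]  ⊢ p0, p0⊥
  [Ax]  ⊢ p0, p0⊥

Result: YES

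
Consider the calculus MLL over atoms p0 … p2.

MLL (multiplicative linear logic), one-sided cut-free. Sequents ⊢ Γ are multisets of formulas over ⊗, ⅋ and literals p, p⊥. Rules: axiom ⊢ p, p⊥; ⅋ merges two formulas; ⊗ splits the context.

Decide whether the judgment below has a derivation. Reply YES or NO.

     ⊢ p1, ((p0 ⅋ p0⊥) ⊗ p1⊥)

Derivation (root first):
[⊗]  ⊢ p1, ((p0 ⅋ p0⊥) ⊗ p1⊥)
  [⅋]  ⊢ (p0 ⅋ p0⊥)
    [Ax]  ⊢ p0, p0⊥
  [Ax]  ⊢ p1, p1⊥

Result: YES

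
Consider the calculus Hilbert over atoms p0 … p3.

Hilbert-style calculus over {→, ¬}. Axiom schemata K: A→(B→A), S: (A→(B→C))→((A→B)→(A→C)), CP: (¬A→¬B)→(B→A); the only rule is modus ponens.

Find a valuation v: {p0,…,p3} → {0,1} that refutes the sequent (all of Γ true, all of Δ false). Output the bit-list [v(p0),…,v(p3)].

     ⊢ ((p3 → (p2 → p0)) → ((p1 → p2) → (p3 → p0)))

Enumerate valuations to refute Γ ⊢ Δ:
  v=0000: Γ:[] Δ:[((p3 → (p2 → p0)) → ((p1 → p2) → (p3 → p0)))=T] refutes=False
  v=0001: Γ:[] Δ:[((p3 → (p2 → p0)) → ((p1 → p2) → (p3 → p0)))=F] refutes=True  ← countermodel

Result: [0, 0, 0, 1]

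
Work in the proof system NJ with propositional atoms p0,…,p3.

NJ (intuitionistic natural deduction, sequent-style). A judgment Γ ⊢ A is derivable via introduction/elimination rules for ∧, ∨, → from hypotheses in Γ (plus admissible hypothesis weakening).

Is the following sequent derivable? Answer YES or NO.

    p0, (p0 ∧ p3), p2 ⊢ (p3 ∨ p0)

Derivation trace:
[Wk] p0, (p0 ∧ p3), p2 ⊢ (p3 ∨ p0)
  [Wk] p0, (p0 ∧ p3) ⊢ (p3 ∨ p0)
    [∨I₂] p0 ⊢ (p3 ∨ p0)
      [Ax] p0 ⊢ p0

Result: YES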